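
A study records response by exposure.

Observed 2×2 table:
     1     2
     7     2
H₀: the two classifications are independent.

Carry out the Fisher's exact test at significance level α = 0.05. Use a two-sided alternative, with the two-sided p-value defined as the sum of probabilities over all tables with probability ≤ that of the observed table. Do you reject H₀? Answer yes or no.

reject H₀: no

Margins: r₁=3, r₂=9, c₁=8, c₂=4, n=12
p_obs = C(3,1)·C(9,7)/C(12,8); sum pmf over tables with pmf ≤ p_obs
p-value (two-sided) = 0.23636
At α=0.05: p ≥ α → fail to reject H₀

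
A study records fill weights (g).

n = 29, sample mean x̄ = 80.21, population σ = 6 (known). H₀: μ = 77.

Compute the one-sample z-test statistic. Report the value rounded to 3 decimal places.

SE = σ/√n = 6/√29 = 1.1142
z = (x̄−μ₀)/SE = (80.21−77)/1.1142 = 2.8811

test statistic = 2.881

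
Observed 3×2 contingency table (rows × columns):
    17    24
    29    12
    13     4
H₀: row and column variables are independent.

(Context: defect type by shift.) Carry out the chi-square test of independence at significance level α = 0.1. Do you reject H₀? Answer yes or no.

Row totals [41, 41, 17], col totals [59, 40], n=99
χ² = (17−24.43)²/24.43 + (24−16.57)²/16.57 + (29−24.43)²/24.43 + (12−16.57)²/16.57 + (13−10.13)²/10.13 + (4−6.87)²/6.87 = 9.7202
df = 2
p-value (upper-tail) = 0.00775
At α=0.1: p < α → reject H₀

reject H₀: yes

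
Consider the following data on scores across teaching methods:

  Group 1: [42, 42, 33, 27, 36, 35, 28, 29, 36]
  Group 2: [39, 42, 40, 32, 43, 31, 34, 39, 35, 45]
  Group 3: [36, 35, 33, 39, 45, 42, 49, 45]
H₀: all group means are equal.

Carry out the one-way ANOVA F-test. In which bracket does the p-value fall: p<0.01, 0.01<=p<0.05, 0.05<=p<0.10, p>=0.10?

p-value bracket: 0.05<=p<0.10

Group means [34.22, 38.00, 40.50], grand mean 37.481
SSB = Σnᵢ(x̄ᵢ−x̄)² = 171.185; SSW = ΣΣ(x−x̄ᵢ)² = 677.556
MSB = 171.185/2 = 85.5926; MSW = 677.556/24 = 28.2315
F = MSB/MSW = 3.0318
df = (2, 24)
p-value (upper-tail) = 0.06699
→ bracket: 0.05<=p<0.10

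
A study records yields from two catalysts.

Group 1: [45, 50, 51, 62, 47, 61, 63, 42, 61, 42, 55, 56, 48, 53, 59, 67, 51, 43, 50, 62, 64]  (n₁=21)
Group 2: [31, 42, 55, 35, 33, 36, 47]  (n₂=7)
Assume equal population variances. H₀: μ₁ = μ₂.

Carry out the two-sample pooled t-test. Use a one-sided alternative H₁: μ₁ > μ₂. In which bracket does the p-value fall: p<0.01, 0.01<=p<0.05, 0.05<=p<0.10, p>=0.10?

p-value bracket: p<0.01

x̄₁=53.905, s₁=7.848, n₁=21
x̄₂=39.857, s₂=8.649, n₂=7
s_p² = [20·7.848² + 6·8.649²]/26 = 64.6410
SE = √(s_p²·(1/21+1/7)) = 3.5089
t = (53.905−39.857)/3.5089 = 4.0034
df = 26
p-value (one-sided, H₁ greater) = 0.00023
→ bracket: p<0.01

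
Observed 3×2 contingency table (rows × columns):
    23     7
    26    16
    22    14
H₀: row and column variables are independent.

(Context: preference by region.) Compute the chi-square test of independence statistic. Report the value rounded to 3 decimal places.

Row totals [30, 42, 36], col totals [71, 37], n=108
χ² = (23−19.72)²/19.72 + (7−10.28)²/10.28 + (26−27.61)²/27.61 + (16−14.39)²/14.39 + (22−23.67)²/23.67 + (14−12.33)²/12.33 = 2.2071
df = 2

test statistic = 2.207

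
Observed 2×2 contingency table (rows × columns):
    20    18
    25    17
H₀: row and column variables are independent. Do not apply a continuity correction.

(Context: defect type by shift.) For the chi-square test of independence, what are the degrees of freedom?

degrees of freedom = 1

df = (r−1)(c−1) = (2−1)·(2−1) = 1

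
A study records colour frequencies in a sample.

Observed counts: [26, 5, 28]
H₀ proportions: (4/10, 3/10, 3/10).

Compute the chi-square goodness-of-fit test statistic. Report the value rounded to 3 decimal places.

n = 59; E_i = n·p_i = [23.60, 17.70, 17.70]
χ² = (26−23.60)²/23.60 + (5−17.70)²/17.70 + (28−17.70)²/17.70 = 15.3503
df = 2

test statistic = 15.350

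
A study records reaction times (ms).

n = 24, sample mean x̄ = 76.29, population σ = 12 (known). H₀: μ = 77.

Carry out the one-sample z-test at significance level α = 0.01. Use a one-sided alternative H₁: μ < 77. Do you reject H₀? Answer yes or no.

reject H₀: no

SE = σ/√n = 12/√24 = 2.4495
z = (x̄−μ₀)/SE = (76.29−77)/2.4495 = -0.2899
p-value (one-sided, H₁ less) = 0.38596
At α=0.01: p ≥ α → fail to reject H₀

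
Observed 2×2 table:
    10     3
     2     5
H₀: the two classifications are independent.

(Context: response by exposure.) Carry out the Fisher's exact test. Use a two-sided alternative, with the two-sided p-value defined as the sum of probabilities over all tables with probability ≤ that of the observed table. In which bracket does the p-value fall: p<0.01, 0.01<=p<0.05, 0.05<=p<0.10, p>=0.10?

Margins: r₁=13, r₂=7, c₁=12, c₂=8, n=20
p_obs = C(13,10)·C(7,2)/C(20,12); sum pmf over tables with pmf ≤ p_obs
p-value (two-sided) = 0.06233
→ bracket: 0.05<=p<0.10

p-value bracket: 0.05<=p<0.10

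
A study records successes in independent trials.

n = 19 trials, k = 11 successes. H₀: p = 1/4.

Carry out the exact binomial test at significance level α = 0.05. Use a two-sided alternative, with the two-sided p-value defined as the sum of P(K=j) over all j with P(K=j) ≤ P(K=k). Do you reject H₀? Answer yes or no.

reject H₀: yes

Exact binomial: n=19, k=11, p₀=1/4=0.2500
P(X=j) = C(n,j)·p₀^j·(1−p₀)^(n−j); p = Σ P(X=j) over j with P(X=j) ≤ P(X=11)
p-value (two-sided) = 0.00229
At α=0.05: p < α → reject H₀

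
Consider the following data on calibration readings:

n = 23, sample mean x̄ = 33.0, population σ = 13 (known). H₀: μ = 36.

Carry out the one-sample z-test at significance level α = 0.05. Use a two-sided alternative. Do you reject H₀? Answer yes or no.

reject H₀: no

SE = σ/√n = 13/√23 = 2.7107
z = (x̄−μ₀)/SE = (33.0−36)/2.7107 = -1.1067
p-value (two-sided) = 0.26841
At α=0.05: p ≥ α → fail to reject H₀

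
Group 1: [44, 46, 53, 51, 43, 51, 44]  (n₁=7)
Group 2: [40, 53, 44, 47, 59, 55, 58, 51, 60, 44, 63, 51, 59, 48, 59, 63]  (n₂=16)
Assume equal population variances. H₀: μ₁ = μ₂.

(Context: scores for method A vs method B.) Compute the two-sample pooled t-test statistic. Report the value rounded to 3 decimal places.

test statistic = -2.021

x̄₁=47.429, s₁=4.117, n₁=7
x̄₂=53.375, s₂=7.228, n₂=16
s_p² = [6·4.117² + 15·7.228²]/21 = 42.1650
SE = √(s_p²·(1/7+1/16)) = 2.9426
t = (47.429−53.375)/2.9426 = -2.0208
df = 21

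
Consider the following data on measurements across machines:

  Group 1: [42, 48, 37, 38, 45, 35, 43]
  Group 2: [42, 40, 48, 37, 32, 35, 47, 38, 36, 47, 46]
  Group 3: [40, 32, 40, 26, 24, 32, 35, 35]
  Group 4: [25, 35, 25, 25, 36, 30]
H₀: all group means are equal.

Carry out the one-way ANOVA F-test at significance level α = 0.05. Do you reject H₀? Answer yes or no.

reject H₀: yes

Group means [41.14, 40.73, 33.00, 29.33], grand mean 36.750
SSB = Σnᵢ(x̄ᵢ−x̄)² = 751.628; SSW = ΣΣ(x−x̄ᵢ)² = 816.372
MSB = 751.628/3 = 250.5426; MSW = 816.372/28 = 29.1562
F = MSB/MSW = 8.5931
df = (3, 28)
p-value (upper-tail) = 0.00033
At α=0.05: p < α → reject H₀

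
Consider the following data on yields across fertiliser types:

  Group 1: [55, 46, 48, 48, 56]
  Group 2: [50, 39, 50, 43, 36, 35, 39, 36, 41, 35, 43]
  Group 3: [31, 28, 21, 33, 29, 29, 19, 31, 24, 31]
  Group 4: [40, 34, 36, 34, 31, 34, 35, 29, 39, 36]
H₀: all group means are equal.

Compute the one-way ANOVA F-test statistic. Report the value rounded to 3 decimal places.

test statistic = 31.484

Group means [50.60, 40.64, 27.60, 34.80], grand mean 36.778
SSB = Σnᵢ(x̄ᵢ−x̄)² = 2000.477; SSW = ΣΣ(x−x̄ᵢ)² = 677.745
MSB = 2000.477/3 = 666.8256; MSW = 677.745/32 = 21.1795
F = MSB/MSW = 31.4844
df = (3, 32)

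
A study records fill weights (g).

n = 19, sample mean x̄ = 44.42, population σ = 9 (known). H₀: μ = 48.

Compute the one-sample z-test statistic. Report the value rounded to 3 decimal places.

test statistic = -1.734

SE = σ/√n = 9/√19 = 2.0647
z = (x̄−μ₀)/SE = (44.42−48)/2.0647 = -1.7339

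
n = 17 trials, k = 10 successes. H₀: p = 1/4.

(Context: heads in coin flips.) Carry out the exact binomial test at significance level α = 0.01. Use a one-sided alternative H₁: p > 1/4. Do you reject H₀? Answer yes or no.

Exact binomial: n=17, k=10, p₀=1/4=0.2500
P(X≥10) from Σ C(n,i)·p₀^i·(1−p₀)^(n−i)
p-value (one-sided, H₁ greater) = 0.00310
At α=0.01: p < α → reject H₀

reject H₀: yes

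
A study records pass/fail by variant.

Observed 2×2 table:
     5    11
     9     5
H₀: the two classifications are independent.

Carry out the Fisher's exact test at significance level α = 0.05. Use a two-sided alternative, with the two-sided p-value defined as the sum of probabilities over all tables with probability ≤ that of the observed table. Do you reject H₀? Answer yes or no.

Margins: r₁=16, r₂=14, c₁=14, c₂=16, n=30
p_obs = C(16,5)·C(14,9)/C(30,14); sum pmf over tables with pmf ≤ p_obs
p-value (two-sided) = 0.14139
At α=0.05: p ≥ α → fail to reject H₀

reject H₀: no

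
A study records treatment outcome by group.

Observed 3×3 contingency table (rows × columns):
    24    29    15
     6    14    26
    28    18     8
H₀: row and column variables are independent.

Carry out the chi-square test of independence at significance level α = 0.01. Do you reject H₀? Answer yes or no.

Row totals [68, 46, 54], col totals [58, 61, 49], n=168
χ² = (24−23.48)²/23.48 + (29−24.69)²/24.69 + (15−19.83)²/19.83 + (6−15.88)²/15.88 + (14−16.70)²/16.70 + (26−13.42)²/13.42 + (28−18.64)²/18.64 + (18−19.61)²/19.61 + (8−15.75)²/15.75 = 28.9703
df = 4
p-value (upper-tail) = 0.00001
At α=0.01: p < α → reject H₀

reject H₀: yes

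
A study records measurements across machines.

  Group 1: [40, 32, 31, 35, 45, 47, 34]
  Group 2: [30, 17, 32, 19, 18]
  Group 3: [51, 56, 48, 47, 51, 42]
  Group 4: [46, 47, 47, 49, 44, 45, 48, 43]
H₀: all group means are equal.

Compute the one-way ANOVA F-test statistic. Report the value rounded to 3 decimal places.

test statistic = 27.987

Group means [37.71, 23.20, 49.17, 46.12], grand mean 40.154
SSB = Σnᵢ(x̄ᵢ−x̄)² = 2251.448; SSW = ΣΣ(x−x̄ᵢ)² = 589.937
MSB = 2251.448/3 = 750.4826; MSW = 589.937/22 = 26.8153
F = MSB/MSW = 27.9871
df = (3, 22)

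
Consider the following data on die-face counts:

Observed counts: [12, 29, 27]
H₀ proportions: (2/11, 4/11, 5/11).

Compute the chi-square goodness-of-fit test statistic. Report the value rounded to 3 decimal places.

n = 68; E_i = n·p_i = [12.36, 24.73, 30.91]
χ² = (12−12.36)²/12.36 + (29−24.73)²/24.73 + (27−30.91)²/30.91 = 1.2434
df = 2

test statistic = 1.243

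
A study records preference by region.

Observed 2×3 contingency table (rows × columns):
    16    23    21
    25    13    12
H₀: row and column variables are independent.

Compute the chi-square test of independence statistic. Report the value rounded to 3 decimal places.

Row totals [60, 50], col totals [41, 36, 33], n=110
χ² = (16−22.36)²/22.36 + (23−19.64)²/19.64 + (21−18.00)²/18.00 + (25−18.64)²/18.64 + (13−16.36)²/16.36 + (12−15.00)²/15.00 = 6.3513
df = 2

test statistic = 6.351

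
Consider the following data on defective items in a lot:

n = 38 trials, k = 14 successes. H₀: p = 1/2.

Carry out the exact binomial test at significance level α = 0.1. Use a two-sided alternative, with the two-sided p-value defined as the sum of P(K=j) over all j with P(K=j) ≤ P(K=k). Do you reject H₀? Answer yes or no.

Exact binomial: n=38, k=14, p₀=1/2=0.5000
P(X=j) = C(n,j)·p₀^j·(1−p₀)^(n−j); p = Σ P(X=j) over j with P(X=j) ≤ P(X=14)
p-value (two-sided) = 0.14331
At α=0.1: p ≥ α → fail to reject H₀

reject H₀: no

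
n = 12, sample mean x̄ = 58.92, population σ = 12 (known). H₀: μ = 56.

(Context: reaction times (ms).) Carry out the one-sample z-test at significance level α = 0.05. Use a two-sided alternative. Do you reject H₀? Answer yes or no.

reject H₀: no

SE = σ/√n = 12/√12 = 3.4641
z = (x̄−μ₀)/SE = (58.92−56)/3.4641 = 0.8429
p-value (two-sided) = 0.39927
At α=0.05: p ≥ α → fail to reject H₀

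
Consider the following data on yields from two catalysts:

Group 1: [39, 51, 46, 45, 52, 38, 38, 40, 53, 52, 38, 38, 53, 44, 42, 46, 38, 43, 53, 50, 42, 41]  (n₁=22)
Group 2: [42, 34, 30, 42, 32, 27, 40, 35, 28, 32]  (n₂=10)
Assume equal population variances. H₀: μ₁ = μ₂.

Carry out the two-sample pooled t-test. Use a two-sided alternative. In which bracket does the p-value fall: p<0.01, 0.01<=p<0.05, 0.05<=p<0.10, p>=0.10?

x̄₁=44.636, s₁=5.753, n₁=22
x̄₂=34.200, s₂=5.514, n₂=10
s_p² = [21·5.753² + 9·5.514²]/30 = 32.2897
SE = √(s_p²·(1/22+1/10)) = 2.1672
t = (44.636−34.200)/2.1672 = 4.8156
df = 30
p-value (two-sided) = 0.00004
→ bracket: p<0.01

p-value bracket: p<0.01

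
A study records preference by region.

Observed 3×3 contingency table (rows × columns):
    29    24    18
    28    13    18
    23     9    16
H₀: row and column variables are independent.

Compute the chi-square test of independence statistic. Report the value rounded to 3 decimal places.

test statistic = 4.124

Row totals [71, 59, 48], col totals [80, 46, 52], n=178
χ² = (29−31.91)²/31.91 + (24−18.35)²/18.35 + (18−20.74)²/20.74 + (28−26.52)²/26.52 + (13−15.25)²/15.25 + (18−17.24)²/17.24 + (23−21.57)²/21.57 + (9−12.40)²/12.40 + (16−14.02)²/14.02 = 4.1243
df = 4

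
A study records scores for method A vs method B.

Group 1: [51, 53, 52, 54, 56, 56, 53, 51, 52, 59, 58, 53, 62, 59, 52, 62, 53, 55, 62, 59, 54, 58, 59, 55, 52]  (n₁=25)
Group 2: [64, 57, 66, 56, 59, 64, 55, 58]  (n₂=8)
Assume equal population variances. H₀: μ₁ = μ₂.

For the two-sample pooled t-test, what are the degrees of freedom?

df = n₁ + n₂ − 2 = 25 + 8 − 2 = 31

degrees of freedom = 31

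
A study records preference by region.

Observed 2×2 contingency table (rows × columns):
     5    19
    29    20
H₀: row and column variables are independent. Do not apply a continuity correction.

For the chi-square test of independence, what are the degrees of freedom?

df = (r−1)(c−1) = (2−1)·(2−1) = 1

degrees of freedom = 1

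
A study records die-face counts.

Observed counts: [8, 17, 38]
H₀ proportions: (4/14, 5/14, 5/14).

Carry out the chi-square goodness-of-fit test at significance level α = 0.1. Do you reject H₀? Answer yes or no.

reject H₀: yes

n = 63; E_i = n·p_i = [18.00, 22.50, 22.50]
χ² = (8−18.00)²/18.00 + (17−22.50)²/22.50 + (38−22.50)²/22.50 = 17.5778
df = 2
p-value (upper-tail) = 0.00015
At α=0.1: p < α → reject H₀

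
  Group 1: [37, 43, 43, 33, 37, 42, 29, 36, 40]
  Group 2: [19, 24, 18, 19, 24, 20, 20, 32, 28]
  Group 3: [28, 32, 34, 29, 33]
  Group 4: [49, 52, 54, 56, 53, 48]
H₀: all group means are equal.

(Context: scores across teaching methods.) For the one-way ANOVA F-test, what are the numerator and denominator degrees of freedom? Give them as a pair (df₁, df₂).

degrees of freedom = [3, 25]

k = 4 groups, N = 29 total
df = (k−1, N−k) = (4−1, 29−4) = (3, 25)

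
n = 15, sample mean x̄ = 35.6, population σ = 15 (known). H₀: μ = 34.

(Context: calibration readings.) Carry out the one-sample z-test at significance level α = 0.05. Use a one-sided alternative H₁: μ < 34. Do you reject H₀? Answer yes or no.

reject H₀: no

SE = σ/√n = 15/√15 = 3.8730
z = (x̄−μ₀)/SE = (35.6−34)/3.8730 = 0.4131
p-value (one-sided, H₁ less) = 0.66024
At α=0.05: p ≥ α → fail to reject H₀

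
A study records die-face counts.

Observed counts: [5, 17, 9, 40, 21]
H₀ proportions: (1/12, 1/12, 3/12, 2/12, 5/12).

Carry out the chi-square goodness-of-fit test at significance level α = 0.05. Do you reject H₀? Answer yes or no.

n = 92; E_i = n·p_i = [7.67, 7.67, 23.00, 15.33, 38.33]
χ² = (5−7.67)²/7.67 + (17−7.67)²/7.67 + (9−23.00)²/23.00 + (40−15.33)²/15.33 + (21−38.33)²/38.33 = 68.3304
df = 4
p-value (upper-tail) = 0.00000
At α=0.05: p < α → reject H₀

reject H₀: yes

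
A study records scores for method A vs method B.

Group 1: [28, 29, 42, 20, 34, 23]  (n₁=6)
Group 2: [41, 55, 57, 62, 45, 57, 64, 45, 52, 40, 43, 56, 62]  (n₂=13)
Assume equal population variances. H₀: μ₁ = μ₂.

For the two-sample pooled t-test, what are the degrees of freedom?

df = n₁ + n₂ − 2 = 6 + 13 − 2 = 17

degrees of freedom = 17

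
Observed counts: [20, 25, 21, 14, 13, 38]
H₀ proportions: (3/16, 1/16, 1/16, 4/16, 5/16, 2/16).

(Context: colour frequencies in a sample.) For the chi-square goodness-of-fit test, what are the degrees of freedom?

degrees of freedom = 5

df = k − 1 = 6 − 1 = 5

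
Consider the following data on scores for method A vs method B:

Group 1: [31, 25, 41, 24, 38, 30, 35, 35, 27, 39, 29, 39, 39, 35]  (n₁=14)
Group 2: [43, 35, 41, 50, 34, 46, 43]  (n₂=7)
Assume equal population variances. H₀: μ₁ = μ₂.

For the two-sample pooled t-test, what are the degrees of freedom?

degrees of freedom = 19

df = n₁ + n₂ − 2 = 14 + 7 − 2 = 19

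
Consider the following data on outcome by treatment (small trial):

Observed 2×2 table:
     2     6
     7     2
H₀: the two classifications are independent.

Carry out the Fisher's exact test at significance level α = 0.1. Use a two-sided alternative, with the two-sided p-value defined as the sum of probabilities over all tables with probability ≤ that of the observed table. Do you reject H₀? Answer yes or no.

Margins: r₁=8, r₂=9, c₁=9, c₂=8, n=17
p_obs = C(8,2)·C(9,7)/C(17,9); sum pmf over tables with pmf ≤ p_obs
p-value (two-sided) = 0.05668
At α=0.1: p < α → reject H₀

reject H₀: yes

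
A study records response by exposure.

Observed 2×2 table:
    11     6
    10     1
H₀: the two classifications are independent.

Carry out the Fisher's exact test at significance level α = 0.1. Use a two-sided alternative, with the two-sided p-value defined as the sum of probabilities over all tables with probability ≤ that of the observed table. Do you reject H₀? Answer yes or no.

reject H₀: no

Margins: r₁=17, r₂=11, c₁=21, c₂=7, n=28
p_obs = C(17,11)·C(11,10)/C(28,21); sum pmf over tables with pmf ≤ p_obs
p-value (two-sided) = 0.19138
At α=0.1: p ≥ α → fail to reject H₀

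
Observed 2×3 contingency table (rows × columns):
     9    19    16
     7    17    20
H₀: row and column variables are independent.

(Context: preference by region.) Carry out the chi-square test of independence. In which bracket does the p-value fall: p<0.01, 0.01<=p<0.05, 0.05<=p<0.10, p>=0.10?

Row totals [44, 44], col totals [16, 36, 36], n=88
χ² = (9−8.00)²/8.00 + (19−18.00)²/18.00 + (16−18.00)²/18.00 + (7−8.00)²/8.00 + (17−18.00)²/18.00 + (20−18.00)²/18.00 = 0.8056
df = 2
p-value (upper-tail) = 0.66846
→ bracket: p>=0.10

p-value bracket: p>=0.10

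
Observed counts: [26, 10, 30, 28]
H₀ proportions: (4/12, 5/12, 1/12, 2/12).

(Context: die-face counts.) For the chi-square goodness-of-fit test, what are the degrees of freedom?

df = k − 1 = 4 − 1 = 3

degrees of freedom = 3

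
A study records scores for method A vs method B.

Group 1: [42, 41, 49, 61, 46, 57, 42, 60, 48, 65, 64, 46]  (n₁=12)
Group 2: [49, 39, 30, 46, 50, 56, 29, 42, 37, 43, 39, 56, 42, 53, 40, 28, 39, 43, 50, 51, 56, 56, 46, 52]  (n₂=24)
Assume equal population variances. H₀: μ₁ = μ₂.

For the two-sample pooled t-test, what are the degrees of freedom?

df = n₁ + n₂ − 2 = 12 + 24 − 2 = 34

degrees of freedom = 34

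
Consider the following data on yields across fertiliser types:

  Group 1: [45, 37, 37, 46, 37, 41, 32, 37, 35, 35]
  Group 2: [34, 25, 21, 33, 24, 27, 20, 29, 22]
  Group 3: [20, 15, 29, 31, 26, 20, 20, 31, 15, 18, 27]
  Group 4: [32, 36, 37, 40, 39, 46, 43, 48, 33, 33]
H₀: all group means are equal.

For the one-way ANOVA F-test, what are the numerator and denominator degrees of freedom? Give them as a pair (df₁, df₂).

k = 4 groups, N = 40 total
df = (k−1, N−k) = (4−1, 40−4) = (3, 36)

degrees of freedom = [3, 36]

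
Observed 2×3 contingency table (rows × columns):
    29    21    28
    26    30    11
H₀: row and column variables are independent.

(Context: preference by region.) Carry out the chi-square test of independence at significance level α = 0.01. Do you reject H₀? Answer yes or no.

Row totals [78, 67], col totals [55, 51, 39], n=145
χ² = (29−29.59)²/29.59 + (21−27.43)²/27.43 + (28−20.98)²/20.98 + (26−25.41)²/25.41 + (30−23.57)²/23.57 + (11−18.02)²/18.02 = 8.3758
df = 2
p-value (upper-tail) = 0.01518
At α=0.01: p ≥ α → fail to reject H₀

reject H₀: no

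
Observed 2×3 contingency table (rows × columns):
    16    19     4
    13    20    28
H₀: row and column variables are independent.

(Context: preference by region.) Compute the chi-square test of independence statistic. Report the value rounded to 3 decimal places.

test statistic = 14.182

Row totals [39, 61], col totals [29, 39, 32], n=100
χ² = (16−11.31)²/11.31 + (19−15.21)²/15.21 + (4−12.48)²/12.48 + (13−17.69)²/17.69 + (20−23.79)²/23.79 + (28−19.52)²/19.52 = 14.1824
df = 2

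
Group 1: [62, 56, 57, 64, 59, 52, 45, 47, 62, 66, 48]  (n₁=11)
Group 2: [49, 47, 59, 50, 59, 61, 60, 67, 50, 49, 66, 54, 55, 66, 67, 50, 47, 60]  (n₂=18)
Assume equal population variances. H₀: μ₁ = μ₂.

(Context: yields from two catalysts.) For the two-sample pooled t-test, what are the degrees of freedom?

df = n₁ + n₂ − 2 = 11 + 18 − 2 = 27

degrees of freedom = 27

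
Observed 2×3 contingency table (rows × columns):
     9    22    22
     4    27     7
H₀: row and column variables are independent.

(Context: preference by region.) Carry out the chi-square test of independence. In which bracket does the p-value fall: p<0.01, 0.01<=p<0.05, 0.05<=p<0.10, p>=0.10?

p-value bracket: 0.01<=p<0.05

Row totals [53, 38], col totals [13, 49, 29], n=91
χ² = (9−7.57)²/7.57 + (22−28.54)²/28.54 + (22−16.89)²/16.89 + (4−5.43)²/5.43 + (27−20.46)²/20.46 + (7−12.11)²/12.11 = 7.9350
df = 2
p-value (upper-tail) = 0.01892
→ bracket: 0.01<=p<0.05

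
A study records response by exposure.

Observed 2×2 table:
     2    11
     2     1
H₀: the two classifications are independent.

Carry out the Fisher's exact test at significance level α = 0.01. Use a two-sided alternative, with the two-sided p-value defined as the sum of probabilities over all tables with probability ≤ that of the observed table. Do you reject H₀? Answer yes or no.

reject H₀: no

Margins: r₁=13, r₂=3, c₁=4, c₂=12, n=16
p_obs = C(13,2)·C(3,2)/C(16,4); sum pmf over tables with pmf ≤ p_obs
p-value (two-sided) = 0.13571
At α=0.01: p ≥ α → fail to reject H₀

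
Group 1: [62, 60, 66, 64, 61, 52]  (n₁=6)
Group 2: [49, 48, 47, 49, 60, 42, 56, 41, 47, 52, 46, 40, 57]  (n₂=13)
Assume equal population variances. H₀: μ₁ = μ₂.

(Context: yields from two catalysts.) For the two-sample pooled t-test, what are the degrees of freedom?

degrees of freedom = 17

df = n₁ + n₂ − 2 = 6 + 13 − 2 = 17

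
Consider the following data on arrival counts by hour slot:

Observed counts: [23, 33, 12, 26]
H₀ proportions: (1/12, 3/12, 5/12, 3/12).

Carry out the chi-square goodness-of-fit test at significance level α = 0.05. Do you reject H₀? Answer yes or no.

reject H₀: yes

n = 94; E_i = n·p_i = [7.83, 23.50, 39.17, 23.50]
χ² = (23−7.83)²/7.83 + (33−23.50)²/23.50 + (12−39.17)²/39.17 + (26−23.50)²/23.50 = 52.3149
df = 3
p-value (upper-tail) = 0.00000
At α=0.05: p < α → reject H₀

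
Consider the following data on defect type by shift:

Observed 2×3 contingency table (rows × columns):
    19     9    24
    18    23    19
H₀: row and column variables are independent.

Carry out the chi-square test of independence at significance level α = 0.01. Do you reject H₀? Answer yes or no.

reject H₀: no

Row totals [52, 60], col totals [37, 32, 43], n=112
χ² = (19−17.18)²/17.18 + (9−14.86)²/14.86 + (24−19.96)²/19.96 + (18−19.82)²/19.82 + (23−17.14)²/17.14 + (19−23.04)²/23.04 = 6.1936
df = 2
p-value (upper-tail) = 0.04519
At α=0.01: p ≥ α → fail to reject H₀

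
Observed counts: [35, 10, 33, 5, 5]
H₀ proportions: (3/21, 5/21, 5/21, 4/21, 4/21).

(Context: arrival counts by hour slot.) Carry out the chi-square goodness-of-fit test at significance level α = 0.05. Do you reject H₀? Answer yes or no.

reject H₀: yes

n = 88; E_i = n·p_i = [12.57, 20.95, 20.95, 16.76, 16.76]
χ² = (35−12.57)²/12.57 + (10−20.95)²/20.95 + (33−20.95)²/20.95 + (5−16.76)²/16.76 + (5−16.76)²/16.76 = 69.1739
df = 4
p-value (upper-tail) = 0.00000
At α=0.05: p < α → reject H₀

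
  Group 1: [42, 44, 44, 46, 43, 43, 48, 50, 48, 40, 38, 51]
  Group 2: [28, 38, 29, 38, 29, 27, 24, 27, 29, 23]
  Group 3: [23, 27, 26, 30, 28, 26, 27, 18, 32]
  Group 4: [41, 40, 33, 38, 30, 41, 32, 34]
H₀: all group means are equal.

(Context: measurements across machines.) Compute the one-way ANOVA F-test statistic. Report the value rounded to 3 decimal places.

test statistic = 37.696

Group means [44.75, 29.20, 26.33, 36.12], grand mean 34.744
SSB = Σnᵢ(x̄ᵢ−x̄)² = 2160.711; SSW = ΣΣ(x−x̄ᵢ)² = 668.725
MSB = 2160.711/3 = 720.2370; MSW = 668.725/35 = 19.1064
F = MSB/MSW = 37.6961
df = (3, 35)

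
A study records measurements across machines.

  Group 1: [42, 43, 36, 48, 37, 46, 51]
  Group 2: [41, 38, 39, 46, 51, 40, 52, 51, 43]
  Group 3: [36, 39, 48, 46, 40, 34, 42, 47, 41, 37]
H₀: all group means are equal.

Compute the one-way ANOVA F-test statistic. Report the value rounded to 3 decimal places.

Group means [43.29, 44.56, 41.00], grand mean 42.846
SSB = Σnᵢ(x̄ᵢ−x̄)² = 61.734; SSW = ΣΣ(x−x̄ᵢ)² = 639.651
MSB = 61.734/2 = 30.8669; MSW = 639.651/23 = 27.8109
F = MSB/MSW = 1.1099
df = (2, 23)

test statistic = 1.110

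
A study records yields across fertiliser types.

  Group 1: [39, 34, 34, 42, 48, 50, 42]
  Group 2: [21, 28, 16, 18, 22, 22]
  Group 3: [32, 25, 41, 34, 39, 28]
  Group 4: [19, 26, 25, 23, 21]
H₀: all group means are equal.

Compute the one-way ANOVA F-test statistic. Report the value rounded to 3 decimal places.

Group means [41.29, 21.17, 33.17, 22.80], grand mean 30.375
SSB = Σnᵢ(x̄ᵢ−x̄)² = 1675.730; SSW = ΣΣ(x−x̄ᵢ)² = 541.895
MSB = 1675.730/3 = 558.5766; MSW = 541.895/20 = 27.0948
F = MSB/MSW = 20.6157
df = (3, 20)

test statistic = 20.616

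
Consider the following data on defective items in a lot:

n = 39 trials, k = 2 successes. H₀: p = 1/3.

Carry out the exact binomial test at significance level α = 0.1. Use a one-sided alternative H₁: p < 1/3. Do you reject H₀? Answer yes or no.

reject H₀: yes

Exact binomial: n=39, k=2, p₀=1/3=0.3333
P(X≤2) from Σ C(n,i)·p₀^i·(1−p₀)^(n−i)
p-value (one-sided, H₁ less) = 0.00003
At α=0.1: p < α → reject H₀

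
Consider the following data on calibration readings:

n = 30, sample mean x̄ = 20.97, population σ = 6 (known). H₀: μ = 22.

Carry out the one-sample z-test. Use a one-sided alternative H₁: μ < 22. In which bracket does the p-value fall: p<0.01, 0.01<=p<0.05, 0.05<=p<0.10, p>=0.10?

SE = σ/√n = 6/√30 = 1.0954
z = (x̄−μ₀)/SE = (20.97−22)/1.0954 = -0.9403
p-value (one-sided, H₁ less) = 0.17354
→ bracket: p>=0.10

p-value bracket: p>=0.10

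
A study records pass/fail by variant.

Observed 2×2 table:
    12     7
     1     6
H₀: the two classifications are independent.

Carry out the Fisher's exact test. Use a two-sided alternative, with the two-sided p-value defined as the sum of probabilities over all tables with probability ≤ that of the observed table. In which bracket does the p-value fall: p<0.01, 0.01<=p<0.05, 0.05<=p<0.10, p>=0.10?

Margins: r₁=19, r₂=7, c₁=13, c₂=13, n=26
p_obs = C(19,12)·C(7,1)/C(26,13); sum pmf over tables with pmf ≤ p_obs
p-value (two-sided) = 0.07304
→ bracket: 0.05<=p<0.10

p-value bracket: 0.05<=p<0.10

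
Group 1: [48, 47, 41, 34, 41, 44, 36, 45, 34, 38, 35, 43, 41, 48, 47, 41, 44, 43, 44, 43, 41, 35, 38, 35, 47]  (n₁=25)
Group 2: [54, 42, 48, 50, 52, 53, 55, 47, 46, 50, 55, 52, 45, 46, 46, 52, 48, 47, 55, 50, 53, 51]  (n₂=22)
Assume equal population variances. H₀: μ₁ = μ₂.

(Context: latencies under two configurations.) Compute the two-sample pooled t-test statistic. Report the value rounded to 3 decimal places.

x̄₁=41.320, s₁=4.598, n₁=25
x̄₂=49.864, s₂=3.681, n₂=22
s_p² = [24·4.598² + 21·3.681²]/45 = 17.6007
SE = √(s_p²·(1/25+1/22)) = 1.2264
t = (41.320−49.864)/1.2264 = -6.9664
df = 45

test statistic = -6.966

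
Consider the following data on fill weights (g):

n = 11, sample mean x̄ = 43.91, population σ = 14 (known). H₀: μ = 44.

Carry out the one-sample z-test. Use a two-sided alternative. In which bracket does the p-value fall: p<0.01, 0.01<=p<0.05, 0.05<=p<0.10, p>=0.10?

p-value bracket: p>=0.10

SE = σ/√n = 14/√11 = 4.2212
z = (x̄−μ₀)/SE = (43.91−44)/4.2212 = -0.0213
p-value (two-sided) = 0.98299
→ bracket: p>=0.10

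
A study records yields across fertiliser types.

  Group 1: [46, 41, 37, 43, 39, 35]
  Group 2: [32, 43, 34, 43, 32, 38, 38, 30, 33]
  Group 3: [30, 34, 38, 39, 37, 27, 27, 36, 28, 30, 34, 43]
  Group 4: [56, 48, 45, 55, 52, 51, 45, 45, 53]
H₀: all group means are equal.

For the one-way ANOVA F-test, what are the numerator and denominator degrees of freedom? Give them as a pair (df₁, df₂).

k = 4 groups, N = 36 total
df = (k−1, N−k) = (4−1, 36−4) = (3, 32)

degrees of freedom = [3, 32]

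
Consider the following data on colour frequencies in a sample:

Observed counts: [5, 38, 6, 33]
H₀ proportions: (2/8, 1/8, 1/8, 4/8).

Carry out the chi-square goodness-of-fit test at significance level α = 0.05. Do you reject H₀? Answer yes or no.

n = 82; E_i = n·p_i = [20.50, 10.25, 10.25, 41.00]
χ² = (5−20.50)²/20.50 + (38−10.25)²/10.25 + (6−10.25)²/10.25 + (33−41.00)²/41.00 = 90.1707
df = 3
p-value (upper-tail) = 0.00000
At α=0.05: p < α → reject H₀

reject H₀: yes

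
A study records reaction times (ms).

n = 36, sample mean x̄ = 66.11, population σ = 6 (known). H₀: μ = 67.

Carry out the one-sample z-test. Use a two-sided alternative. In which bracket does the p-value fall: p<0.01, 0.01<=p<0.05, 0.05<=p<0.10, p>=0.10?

p-value bracket: p>=0.10

SE = σ/√n = 6/√36 = 1.0000
z = (x̄−μ₀)/SE = (66.11−67)/1.0000 = -0.8900
p-value (two-sided) = 0.37347
→ bracket: p>=0.10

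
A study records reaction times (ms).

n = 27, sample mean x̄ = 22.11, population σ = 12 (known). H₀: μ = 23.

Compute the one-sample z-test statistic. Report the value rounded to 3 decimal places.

SE = σ/√n = 12/√27 = 2.3094
z = (x̄−μ₀)/SE = (22.11−23)/2.3094 = -0.3854

test statistic = -0.385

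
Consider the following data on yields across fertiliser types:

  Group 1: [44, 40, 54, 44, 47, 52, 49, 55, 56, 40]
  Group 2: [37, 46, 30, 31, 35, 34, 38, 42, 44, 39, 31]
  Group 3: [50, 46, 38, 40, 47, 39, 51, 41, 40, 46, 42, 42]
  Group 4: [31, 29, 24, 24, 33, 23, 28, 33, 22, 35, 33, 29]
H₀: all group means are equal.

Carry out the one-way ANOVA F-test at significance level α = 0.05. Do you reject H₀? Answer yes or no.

reject H₀: yes

Group means [48.10, 37.00, 43.50, 28.67], grand mean 38.978
SSB = Σnᵢ(x̄ᵢ−x̄)² = 2396.411; SSW = ΣΣ(x−x̄ᵢ)² = 1052.567
MSB = 2396.411/3 = 798.8037; MSW = 1052.567/41 = 25.6724
F = MSB/MSW = 31.1153
df = (3, 41)
p-value (upper-tail) = 0.00000
At α=0.05: p < α → reject H₀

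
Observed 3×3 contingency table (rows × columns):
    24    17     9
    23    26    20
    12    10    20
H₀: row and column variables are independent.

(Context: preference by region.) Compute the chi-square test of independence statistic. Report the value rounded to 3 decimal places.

Row totals [50, 69, 42], col totals [59, 53, 49], n=161
χ² = (24−18.32)²/18.32 + (17−16.46)²/16.46 + (9−15.22)²/15.22 + (23−25.29)²/25.29 + (26−22.71)²/22.71 + (20−21.00)²/21.00 + (12−15.39)²/15.39 + (10−13.83)²/13.83 + (20−12.78)²/12.78 = 10.9276
df = 4

test statistic = 10.928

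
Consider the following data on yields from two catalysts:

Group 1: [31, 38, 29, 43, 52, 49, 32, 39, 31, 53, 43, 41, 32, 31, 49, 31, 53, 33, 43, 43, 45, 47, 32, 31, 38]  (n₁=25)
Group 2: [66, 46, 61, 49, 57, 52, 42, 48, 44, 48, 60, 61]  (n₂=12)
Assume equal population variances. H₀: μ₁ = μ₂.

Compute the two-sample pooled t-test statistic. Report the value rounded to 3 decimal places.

x̄₁=39.560, s₁=7.974, n₁=25
x̄₂=52.833, s₂=7.861, n₂=12
s_p² = [24·7.974² + 11·7.861²]/35 = 63.0236
SE = √(s_p²·(1/25+1/12)) = 2.7880
t = (39.560−52.833)/2.7880 = -4.7609
df = 35

test statistic = -4.761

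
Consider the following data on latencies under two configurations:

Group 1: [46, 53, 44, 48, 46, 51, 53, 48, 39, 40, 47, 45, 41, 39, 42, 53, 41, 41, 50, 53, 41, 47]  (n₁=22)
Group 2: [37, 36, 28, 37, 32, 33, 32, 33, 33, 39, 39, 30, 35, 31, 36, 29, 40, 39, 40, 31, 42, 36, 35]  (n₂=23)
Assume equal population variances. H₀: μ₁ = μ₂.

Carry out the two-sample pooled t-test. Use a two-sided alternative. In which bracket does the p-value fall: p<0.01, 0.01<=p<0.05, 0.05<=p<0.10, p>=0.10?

p-value bracket: p<0.01

x̄₁=45.818, s₁=4.886, n₁=22
x̄₂=34.913, s₂=3.872, n₂=23
s_p² = [21·4.886² + 22·3.872²]/43 = 19.3279
SE = √(s_p²·(1/22+1/23)) = 1.3111
t = (45.818−34.913)/1.3111 = 8.3178
df = 43
p-value (two-sided) = 0.00000
→ bracket: p<0.01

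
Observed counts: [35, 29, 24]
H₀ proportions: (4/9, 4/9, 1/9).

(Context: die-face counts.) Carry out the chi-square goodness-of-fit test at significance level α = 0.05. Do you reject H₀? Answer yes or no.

reject H₀: yes

n = 88; E_i = n·p_i = [39.11, 39.11, 9.78]
χ² = (35−39.11)²/39.11 + (29−39.11)²/39.11 + (24−9.78)²/9.78 = 23.7330
df = 2
p-value (upper-tail) = 0.00001
At α=0.05: p < α → reject H₀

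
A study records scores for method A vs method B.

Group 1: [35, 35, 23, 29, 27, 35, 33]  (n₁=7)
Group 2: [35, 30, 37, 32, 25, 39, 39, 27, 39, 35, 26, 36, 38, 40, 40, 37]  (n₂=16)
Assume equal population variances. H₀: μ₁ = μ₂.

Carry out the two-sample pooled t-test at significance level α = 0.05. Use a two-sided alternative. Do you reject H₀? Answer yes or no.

reject H₀: no

x̄₁=31.000, s₁=4.761, n₁=7
x̄₂=34.688, s₂=5.121, n₂=16
s_p² = [6·4.761² + 15·5.121²]/21 = 25.2113
SE = √(s_p²·(1/7+1/16)) = 2.2754
t = (31.000−34.688)/2.2754 = -1.6206
df = 21
p-value (two-sided) = 0.12002
At α=0.05: p ≥ α → fail to reject H₀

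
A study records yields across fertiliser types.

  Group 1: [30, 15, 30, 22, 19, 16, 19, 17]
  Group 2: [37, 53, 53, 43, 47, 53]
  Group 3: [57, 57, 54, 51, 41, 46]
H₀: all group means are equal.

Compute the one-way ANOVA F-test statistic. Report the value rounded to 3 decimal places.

test statistic = 48.919

Group means [21.00, 47.67, 51.00], grand mean 38.000
SSB = Σnᵢ(x̄ᵢ−x̄)² = 3886.667; SSW = ΣΣ(x−x̄ᵢ)² = 675.333
MSB = 3886.667/2 = 1943.3333; MSW = 675.333/17 = 39.7255
F = MSB/MSW = 48.9191
df = (2, 17)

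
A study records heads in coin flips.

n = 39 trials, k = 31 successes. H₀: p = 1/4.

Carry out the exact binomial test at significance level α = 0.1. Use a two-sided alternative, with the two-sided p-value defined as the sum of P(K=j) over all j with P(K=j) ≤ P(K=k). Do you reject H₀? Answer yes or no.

Exact binomial: n=39, k=31, p₀=1/4=0.2500
P(X=j) = C(n,j)·p₀^j·(1−p₀)^(n−j); p = Σ P(X=j) over j with P(X=j) ≤ P(X=31)
p-value (two-sided) = 0.00000
At α=0.1: p < α → reject H₀

reject H₀: yes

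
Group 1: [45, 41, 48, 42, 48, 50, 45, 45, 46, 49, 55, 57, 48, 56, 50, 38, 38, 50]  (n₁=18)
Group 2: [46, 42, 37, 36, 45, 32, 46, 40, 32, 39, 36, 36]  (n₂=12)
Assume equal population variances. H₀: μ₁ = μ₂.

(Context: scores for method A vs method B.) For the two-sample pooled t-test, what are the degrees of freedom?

degrees of freedom = 28

df = n₁ + n₂ − 2 = 18 + 12 − 2 = 28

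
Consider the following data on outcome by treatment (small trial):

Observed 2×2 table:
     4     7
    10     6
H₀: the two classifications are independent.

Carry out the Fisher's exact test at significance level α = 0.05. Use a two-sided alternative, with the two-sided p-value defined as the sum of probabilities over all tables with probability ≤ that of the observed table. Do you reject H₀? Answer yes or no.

reject H₀: no

Margins: r₁=11, r₂=16, c₁=14, c₂=13, n=27
p_obs = C(11,4)·C(16,10)/C(27,14); sum pmf over tables with pmf ≤ p_obs
p-value (two-sided) = 0.25186
At α=0.05: p ≥ α → fail to reject H₀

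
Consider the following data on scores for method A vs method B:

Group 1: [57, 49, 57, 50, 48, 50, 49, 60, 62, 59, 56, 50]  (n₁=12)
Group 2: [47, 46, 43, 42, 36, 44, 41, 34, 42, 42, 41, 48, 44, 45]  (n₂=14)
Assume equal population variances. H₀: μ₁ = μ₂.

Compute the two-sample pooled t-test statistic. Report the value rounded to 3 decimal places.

test statistic = 6.527

x̄₁=53.917, s₁=5.054, n₁=12
x̄₂=42.500, s₂=3.858, n₂=14
s_p² = [11·5.054² + 13·3.858²]/24 = 19.7674
SE = √(s_p²·(1/12+1/14)) = 1.7491
t = (53.917−42.500)/1.7491 = 6.5273
df = 24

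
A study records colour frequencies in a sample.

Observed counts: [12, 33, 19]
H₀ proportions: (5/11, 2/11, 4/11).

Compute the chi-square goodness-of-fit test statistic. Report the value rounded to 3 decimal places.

test statistic = 50.048

n = 64; E_i = n·p_i = [29.09, 11.64, 23.27]
χ² = (12−29.09)²/29.09 + (33−11.64)²/11.64 + (19−23.27)²/23.27 = 50.0477
df = 2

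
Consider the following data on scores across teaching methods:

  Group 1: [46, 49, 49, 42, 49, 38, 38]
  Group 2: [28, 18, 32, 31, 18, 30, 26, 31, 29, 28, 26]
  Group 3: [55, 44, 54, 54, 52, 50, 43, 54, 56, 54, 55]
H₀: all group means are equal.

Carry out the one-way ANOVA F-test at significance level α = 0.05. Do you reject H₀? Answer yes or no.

Group means [44.43, 27.00, 51.91], grand mean 40.655
SSB = Σnᵢ(x̄ᵢ−x̄)² = 3543.928; SSW = ΣΣ(x−x̄ᵢ)² = 588.623
MSB = 3543.928/2 = 1771.9642; MSW = 588.623/26 = 22.6394
F = MSB/MSW = 78.2692
df = (2, 26)
p-value (upper-tail) = 0.00000
At α=0.05: p < α → reject H₀

reject H₀: yes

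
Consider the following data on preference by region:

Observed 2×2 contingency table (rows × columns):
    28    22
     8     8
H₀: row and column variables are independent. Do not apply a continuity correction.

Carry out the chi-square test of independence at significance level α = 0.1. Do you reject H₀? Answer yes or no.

reject H₀: no

Row totals [50, 16], col totals [36, 30], n=66
χ² = (28−27.27)²/27.27 + (22−22.73)²/22.73 + (8−8.73)²/8.73 + (8−7.27)²/7.27 = 0.1760
df = 1
p-value (upper-tail) = 0.67483
At α=0.1: p ≥ α → fail to reject H₀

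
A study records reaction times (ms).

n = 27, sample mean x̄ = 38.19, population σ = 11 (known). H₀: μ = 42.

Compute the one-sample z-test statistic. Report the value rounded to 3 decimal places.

SE = σ/√n = 11/√27 = 2.1170
z = (x̄−μ₀)/SE = (38.19−42)/2.1170 = -1.7998

test statistic = -1.800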